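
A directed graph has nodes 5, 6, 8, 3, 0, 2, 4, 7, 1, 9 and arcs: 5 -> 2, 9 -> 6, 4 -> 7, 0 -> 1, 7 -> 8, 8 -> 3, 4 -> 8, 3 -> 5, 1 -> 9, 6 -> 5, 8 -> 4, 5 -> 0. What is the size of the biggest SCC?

5

{0, 1, 5, 6, 9} are all mutually reachable — one SCC of size 5.
{4, 7, 8} are all mutually reachable — one SCC of size 3.
{2} is an SCC by itself.
{3} is an SCC by itself.
The largest has 5 vertices.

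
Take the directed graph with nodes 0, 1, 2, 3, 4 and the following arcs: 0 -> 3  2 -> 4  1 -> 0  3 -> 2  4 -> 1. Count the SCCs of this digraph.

1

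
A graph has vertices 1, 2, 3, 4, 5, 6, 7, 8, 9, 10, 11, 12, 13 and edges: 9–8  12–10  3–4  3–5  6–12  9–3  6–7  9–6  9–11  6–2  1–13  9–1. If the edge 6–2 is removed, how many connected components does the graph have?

2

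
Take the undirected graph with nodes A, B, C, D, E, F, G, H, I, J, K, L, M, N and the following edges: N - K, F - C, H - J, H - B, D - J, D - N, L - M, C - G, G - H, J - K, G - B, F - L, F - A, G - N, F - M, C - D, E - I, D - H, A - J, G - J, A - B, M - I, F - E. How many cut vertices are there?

1

Removing F increases the component count from 1 to 2, so F is a cut vertex.
By contrast removing J leaves 1 component; it is not a cut vertex. No other vertex is a cut vertex either.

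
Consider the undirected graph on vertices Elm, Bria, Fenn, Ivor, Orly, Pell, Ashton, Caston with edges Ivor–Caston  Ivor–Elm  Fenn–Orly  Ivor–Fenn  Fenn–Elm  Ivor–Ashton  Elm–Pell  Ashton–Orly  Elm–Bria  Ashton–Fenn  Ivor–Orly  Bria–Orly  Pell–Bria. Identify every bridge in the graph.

The edges on the cycle Ivor-Ashton-Orly-Bria-Pell-Elm-Fenn-Ivor are not bridges since each lies on that cycle.
But removing Ivor–Caston disconnects Ivor from Caston — this is a bridge.

Caston-Ivor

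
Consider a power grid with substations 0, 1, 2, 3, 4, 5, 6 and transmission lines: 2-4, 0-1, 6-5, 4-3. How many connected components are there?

3

Starting from 0 we can reach 0, 1. That is one component of size 2.
Starting from 5 we can reach 5, 6. That is one component of size 2.
Starting from 2 we can reach 2, 3, 4. That is one component of size 3.
Total: 3 components.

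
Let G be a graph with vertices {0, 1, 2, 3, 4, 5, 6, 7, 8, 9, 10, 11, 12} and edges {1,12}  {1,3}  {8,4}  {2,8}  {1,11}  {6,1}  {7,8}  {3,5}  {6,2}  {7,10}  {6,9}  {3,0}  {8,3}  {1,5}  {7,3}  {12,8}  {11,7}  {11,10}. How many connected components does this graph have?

1

Starting from 0 we can reach 0, 1, 2, 3, 4, 5, 6, 7, 8, 9, 10, 11, 12. That is one component of size 13.
Total: 1 component.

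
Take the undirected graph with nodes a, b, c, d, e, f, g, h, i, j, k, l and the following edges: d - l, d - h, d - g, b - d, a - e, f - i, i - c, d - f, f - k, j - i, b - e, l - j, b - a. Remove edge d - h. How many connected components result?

Before removal there is 1 component.
d - h is a bridge — removing it separates d's side from h's side.
After removal: 2 components.

2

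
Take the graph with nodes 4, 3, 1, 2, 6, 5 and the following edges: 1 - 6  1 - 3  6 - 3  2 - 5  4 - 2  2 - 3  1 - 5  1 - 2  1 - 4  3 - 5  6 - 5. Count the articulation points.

0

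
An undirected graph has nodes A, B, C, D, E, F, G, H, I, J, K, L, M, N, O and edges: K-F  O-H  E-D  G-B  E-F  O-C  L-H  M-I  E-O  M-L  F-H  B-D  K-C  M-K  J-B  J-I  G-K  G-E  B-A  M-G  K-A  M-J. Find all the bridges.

none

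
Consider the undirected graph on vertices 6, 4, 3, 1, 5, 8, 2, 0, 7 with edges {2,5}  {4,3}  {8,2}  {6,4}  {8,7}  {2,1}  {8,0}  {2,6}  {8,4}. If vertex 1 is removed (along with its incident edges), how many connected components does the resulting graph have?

With 1 gone, the remaining components are: {0, 2, 3, 4, 5, 6, 7, 8}.
That is 1 component.

1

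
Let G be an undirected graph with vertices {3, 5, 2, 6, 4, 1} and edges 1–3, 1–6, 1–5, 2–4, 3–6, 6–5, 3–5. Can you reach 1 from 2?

No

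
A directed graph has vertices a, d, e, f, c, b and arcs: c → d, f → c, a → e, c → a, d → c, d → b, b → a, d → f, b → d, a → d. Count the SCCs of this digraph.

{a, b, c, d, f} are all mutually reachable — one SCC of size 5.
{e} is an SCC by itself.
That gives 2 strongly connected components.

2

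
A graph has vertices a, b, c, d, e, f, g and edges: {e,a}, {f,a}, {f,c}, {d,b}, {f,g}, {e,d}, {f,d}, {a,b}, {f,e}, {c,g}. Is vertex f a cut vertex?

Yes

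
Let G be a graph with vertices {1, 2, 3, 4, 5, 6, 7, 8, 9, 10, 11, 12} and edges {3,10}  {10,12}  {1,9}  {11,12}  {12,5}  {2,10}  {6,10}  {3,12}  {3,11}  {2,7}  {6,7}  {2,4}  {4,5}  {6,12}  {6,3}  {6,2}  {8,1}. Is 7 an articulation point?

No

Deleting 7 leaves 2 components (was 2), so 7 is not a cut vertex.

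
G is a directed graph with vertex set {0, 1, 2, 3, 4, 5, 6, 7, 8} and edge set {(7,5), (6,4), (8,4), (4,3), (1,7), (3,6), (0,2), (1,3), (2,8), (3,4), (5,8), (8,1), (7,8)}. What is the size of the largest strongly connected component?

{1, 5, 7, 8} are all mutually reachable — one SCC of size 4.
{3, 4, 6} are all mutually reachable — one SCC of size 3.
{0} is an SCC by itself.
{2} is an SCC by itself.
The largest has 4 vertices.

4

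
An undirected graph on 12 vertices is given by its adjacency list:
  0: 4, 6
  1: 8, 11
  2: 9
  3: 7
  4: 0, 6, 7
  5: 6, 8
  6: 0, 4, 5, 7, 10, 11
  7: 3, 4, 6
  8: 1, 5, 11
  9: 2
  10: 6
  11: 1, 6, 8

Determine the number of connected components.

2

Starting from 2 we can reach 2, 9. That is one component of size 2.
Starting from 0 we can reach 0, 1, 3, 4, 5, 6, 7, 8, 10, 11. That is one component of size 10.
Total: 2 components.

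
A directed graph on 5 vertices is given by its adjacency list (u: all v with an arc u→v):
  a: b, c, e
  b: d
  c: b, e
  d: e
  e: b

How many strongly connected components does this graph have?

3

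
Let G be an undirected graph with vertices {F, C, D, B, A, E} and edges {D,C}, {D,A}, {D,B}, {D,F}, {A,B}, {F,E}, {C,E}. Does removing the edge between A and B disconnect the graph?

After removing A–B, the path A-D-B still connects them, so the edge is not a bridge.

No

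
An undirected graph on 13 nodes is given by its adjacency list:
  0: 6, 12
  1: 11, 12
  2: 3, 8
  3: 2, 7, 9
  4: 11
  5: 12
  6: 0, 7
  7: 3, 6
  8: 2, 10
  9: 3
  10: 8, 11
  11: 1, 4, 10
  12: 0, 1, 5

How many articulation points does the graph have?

Removing 3 increases the component count from 1 to 2, so 3 is a cut vertex.
Removing 11 increases the component count from 1 to 2, so 11 is a cut vertex.
Removing 12 increases the component count from 1 to 2, so 12 is a cut vertex.
By contrast removing 7 leaves 1 component; it is not a cut vertex. No other vertex is a cut vertex either.

3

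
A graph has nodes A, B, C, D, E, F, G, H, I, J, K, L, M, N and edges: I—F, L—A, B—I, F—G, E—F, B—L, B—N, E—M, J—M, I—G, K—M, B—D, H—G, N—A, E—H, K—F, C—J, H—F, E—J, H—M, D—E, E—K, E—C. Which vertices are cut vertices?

B

Removing B increases the component count from 1 to 2, so B is a cut vertex.
By contrast removing C leaves 1 component; it is not a cut vertex. No other vertex is a cut vertex either.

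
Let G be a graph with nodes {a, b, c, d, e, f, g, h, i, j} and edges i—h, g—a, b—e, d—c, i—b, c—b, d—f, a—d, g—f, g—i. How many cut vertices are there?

Removing b increases the component count from 2 to 3, so b is a cut vertex.
Removing i increases the component count from 2 to 3, so i is a cut vertex.
By contrast removing a leaves 2 components; it is not a cut vertex. No other vertex is a cut vertex either.

2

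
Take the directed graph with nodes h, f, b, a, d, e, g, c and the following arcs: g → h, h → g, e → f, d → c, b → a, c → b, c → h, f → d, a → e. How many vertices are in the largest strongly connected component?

{a, b, c, d, e, f} are all mutually reachable — one SCC of size 6.
{g, h} are all mutually reachable — one SCC of size 2.
The largest has 6 vertices.

6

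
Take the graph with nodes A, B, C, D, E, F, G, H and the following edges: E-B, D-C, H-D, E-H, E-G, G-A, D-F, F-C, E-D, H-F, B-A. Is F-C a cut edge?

No

After removing F-C, the path F-D-C still connects them, so the edge is not a bridge.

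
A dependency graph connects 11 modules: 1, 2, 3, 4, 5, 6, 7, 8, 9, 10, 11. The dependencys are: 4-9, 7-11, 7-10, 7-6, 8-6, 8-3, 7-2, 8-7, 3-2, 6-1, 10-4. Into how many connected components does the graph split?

5 is isolated — a component by itself.
Starting from 1 we can reach 1, 2, 3, 4, 6, 7, 8, 9, 10, 11. That is one component of size 10.
Total: 2 components.

2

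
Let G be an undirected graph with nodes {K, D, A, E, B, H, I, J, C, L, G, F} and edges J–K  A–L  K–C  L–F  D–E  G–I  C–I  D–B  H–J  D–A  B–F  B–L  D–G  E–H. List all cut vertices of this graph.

D

Removing D increases the component count from 1 to 2, so D is a cut vertex.
By contrast removing C leaves 1 component; it is not a cut vertex. No other vertex is a cut vertex either.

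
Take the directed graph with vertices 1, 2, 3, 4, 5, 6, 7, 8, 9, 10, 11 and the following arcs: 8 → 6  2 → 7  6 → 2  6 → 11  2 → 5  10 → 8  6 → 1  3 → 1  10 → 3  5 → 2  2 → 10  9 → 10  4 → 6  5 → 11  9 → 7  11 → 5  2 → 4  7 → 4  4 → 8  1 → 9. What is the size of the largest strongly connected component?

11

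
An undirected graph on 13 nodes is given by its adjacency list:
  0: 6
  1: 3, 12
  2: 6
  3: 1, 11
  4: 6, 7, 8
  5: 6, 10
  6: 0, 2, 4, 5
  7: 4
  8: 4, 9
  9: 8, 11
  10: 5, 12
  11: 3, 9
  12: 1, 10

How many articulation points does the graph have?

Removing 4 increases the component count from 1 to 2, so 4 is a cut vertex.
Removing 6 increases the component count from 1 to 3, so 6 is a cut vertex.
By contrast removing 11 leaves 1 component; it is not a cut vertex. No other vertex is a cut vertex either.

2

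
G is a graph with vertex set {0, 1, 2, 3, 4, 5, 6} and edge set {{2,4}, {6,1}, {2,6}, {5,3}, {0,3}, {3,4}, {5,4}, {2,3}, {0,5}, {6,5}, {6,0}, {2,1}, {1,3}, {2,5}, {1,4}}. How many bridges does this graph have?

The edges on the cycle 2-6-0-3-2 are not bridges since each lies on that cycle.
Every edge lies on some cycle, so there are no bridges.

0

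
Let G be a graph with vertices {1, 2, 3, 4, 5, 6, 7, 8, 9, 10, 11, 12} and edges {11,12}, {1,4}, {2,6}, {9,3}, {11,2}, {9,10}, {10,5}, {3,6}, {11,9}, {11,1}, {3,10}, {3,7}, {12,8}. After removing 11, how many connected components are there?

3

With 11 gone, the remaining components are: {1, 4}; {8, 12}; {2, 3, 5, 6, 7, 9, 10}.
That is 3 components.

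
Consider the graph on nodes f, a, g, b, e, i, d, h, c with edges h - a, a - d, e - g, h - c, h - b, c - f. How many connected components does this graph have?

3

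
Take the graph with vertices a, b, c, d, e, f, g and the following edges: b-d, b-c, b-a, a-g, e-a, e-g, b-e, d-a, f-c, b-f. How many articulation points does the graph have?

Removing b increases the component count from 1 to 2, so b is a cut vertex.
By contrast removing f leaves 1 component; it is not a cut vertex. No other vertex is a cut vertex either.

1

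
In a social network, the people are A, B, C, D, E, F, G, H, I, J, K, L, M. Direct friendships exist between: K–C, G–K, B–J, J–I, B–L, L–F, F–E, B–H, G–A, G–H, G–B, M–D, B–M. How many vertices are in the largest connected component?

Starting from A we can reach A, B, C, D, E, F, G, H, I, J, K, L, M. That is one component of size 13.
The largest has 13 vertices.

13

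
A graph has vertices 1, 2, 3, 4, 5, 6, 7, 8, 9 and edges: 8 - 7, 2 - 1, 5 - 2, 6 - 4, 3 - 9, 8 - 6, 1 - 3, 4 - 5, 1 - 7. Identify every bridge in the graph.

1-3, 3-9

The edges on the cycle 8-6-4-5-2-1-7-8 are not bridges since each lies on that cycle.
But removing 1 - 3 disconnects 1 from 3; removing 9 - 3 disconnects 9 from 3 — these are bridges.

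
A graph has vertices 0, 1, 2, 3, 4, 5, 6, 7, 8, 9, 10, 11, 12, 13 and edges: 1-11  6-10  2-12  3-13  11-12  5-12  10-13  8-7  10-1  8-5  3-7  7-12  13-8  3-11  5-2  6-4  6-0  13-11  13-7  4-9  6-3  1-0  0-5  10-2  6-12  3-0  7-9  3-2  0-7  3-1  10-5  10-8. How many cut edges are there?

The edges on the cycle 3-0-5-2-12-11-3 are not bridges since each lies on that cycle.
Every edge lies on some cycle, so there are no bridges.

0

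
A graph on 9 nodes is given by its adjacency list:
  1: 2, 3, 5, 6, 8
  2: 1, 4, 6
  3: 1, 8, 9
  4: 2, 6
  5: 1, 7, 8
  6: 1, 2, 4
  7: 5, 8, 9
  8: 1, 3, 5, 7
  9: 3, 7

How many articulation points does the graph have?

Removing 1 increases the component count from 1 to 2, so 1 is a cut vertex.
By contrast removing 7 leaves 1 component; it is not a cut vertex. No other vertex is a cut vertex either.

1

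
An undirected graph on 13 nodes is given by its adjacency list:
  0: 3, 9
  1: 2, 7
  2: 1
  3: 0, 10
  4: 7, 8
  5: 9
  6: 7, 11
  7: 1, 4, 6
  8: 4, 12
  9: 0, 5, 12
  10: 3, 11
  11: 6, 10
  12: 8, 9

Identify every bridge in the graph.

1-2, 1-7, 5-9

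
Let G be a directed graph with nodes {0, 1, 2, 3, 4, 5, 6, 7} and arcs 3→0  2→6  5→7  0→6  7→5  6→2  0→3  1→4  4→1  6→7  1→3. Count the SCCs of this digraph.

4

{5, 7} are all mutually reachable — one SCC of size 2.
{2, 6} are all mutually reachable — one SCC of size 2.
{0, 3} are all mutually reachable — one SCC of size 2.
{1, 4} are all mutually reachable — one SCC of size 2.
That gives 4 strongly connected components.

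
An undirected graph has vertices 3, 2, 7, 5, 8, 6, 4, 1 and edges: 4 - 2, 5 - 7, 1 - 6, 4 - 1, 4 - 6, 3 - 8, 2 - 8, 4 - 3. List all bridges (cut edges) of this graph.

The edges on the cycle 4-1-6-4 are not bridges since each lies on that cycle.
But removing 5 - 7 disconnects 5 from 7 — this is a bridge.

5-7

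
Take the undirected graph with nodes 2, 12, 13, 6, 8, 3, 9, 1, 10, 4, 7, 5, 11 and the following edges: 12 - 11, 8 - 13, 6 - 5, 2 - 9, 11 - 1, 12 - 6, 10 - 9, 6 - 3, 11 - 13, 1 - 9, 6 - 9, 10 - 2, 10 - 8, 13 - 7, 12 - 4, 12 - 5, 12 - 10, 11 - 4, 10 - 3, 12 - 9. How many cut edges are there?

1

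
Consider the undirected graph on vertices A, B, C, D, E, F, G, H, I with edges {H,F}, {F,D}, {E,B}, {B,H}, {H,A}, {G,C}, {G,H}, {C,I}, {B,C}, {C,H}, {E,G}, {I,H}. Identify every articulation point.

F, H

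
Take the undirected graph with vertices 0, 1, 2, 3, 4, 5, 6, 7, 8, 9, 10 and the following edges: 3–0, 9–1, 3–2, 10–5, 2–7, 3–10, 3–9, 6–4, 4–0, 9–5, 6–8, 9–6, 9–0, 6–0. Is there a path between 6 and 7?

Yes

From 6 we can reach 0, 1, 2, 3, 4, 5, 6, 7, 8, 9, 10, which includes 7.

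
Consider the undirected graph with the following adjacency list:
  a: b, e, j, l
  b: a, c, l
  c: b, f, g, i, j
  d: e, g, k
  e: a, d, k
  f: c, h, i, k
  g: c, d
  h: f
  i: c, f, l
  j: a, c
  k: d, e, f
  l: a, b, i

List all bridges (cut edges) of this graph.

f-h

The edges on the cycle i-f-k-d-g-c-i are not bridges since each lies on that cycle.
But removing h-f disconnects h from f — this is a bridge.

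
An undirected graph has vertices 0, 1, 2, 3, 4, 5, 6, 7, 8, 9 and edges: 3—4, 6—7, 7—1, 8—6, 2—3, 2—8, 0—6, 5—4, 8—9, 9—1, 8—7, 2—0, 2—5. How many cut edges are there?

0

The edges on the cycle 2-5-4-3-2 are not bridges since each lies on that cycle.
Every edge lies on some cycle, so there are no bridges.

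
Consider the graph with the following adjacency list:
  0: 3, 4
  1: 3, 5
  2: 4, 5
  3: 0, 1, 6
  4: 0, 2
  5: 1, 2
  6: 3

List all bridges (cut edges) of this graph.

The edges on the cycle 2-5-1-3-0-4-2 are not bridges since each lies on that cycle.
But removing 3-6 disconnects 3 from 6 — this is a bridge.

3-6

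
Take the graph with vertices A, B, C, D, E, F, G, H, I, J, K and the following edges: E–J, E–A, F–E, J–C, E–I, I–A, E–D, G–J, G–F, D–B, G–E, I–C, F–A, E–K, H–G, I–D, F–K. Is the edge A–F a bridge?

No

After removing A–F, the path A-E-F still connects them, so the edge is not a bridge.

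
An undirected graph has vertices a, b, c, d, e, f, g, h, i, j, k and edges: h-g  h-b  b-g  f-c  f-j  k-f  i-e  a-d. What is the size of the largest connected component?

4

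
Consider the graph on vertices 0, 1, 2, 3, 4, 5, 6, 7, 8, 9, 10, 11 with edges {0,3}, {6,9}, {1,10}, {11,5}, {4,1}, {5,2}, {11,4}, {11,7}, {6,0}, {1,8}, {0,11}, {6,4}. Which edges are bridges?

0-3, 1-10, 1-4, 1-8, 11-5, 11-7, 2-5, 6-9

The edges on the cycle 6-0-11-4-6 are not bridges since each lies on that cycle.
But removing 10 - 1 disconnects 10 from 1; removing 2 - 5 disconnects 2 from 5; removing 4 - 1 disconnects 4 from 1; removing 6 - 9 disconnects 6 from 9 — these are bridges.
In total 8 edges are bridges.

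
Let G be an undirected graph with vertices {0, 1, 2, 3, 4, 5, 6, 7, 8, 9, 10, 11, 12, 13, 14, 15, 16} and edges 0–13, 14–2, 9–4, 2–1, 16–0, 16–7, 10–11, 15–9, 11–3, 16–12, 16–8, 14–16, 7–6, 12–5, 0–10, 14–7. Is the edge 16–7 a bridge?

No

After removing 16–7, the path 16-14-7 still connects them, so the edge is not a bridge.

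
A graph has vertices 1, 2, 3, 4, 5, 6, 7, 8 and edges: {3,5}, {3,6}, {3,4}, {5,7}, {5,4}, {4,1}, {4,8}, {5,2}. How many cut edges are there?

5

The edges on the cycle 3-5-4-3 are not bridges since each lies on that cycle.
But removing 5 - 2 disconnects 5 from 2; removing 4 - 8 disconnects 4 from 8; removing 3 - 6 disconnects 3 from 6; removing 5 - 7 disconnects 5 from 7 — these are bridges.
In total 5 edges are bridges.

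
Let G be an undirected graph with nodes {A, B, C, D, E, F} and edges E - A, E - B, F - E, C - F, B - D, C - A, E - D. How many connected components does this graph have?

Starting from A we can reach A, B, C, D, E, F. That is one component of size 6.
Total: 1 component.

1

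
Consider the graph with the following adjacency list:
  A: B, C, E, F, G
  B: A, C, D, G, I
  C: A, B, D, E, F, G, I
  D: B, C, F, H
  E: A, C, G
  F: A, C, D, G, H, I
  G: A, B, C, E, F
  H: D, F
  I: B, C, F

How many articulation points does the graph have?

0

Removing B, for instance, still leaves 1 component. No single vertex removal increases the component count — the graph has no articulation points.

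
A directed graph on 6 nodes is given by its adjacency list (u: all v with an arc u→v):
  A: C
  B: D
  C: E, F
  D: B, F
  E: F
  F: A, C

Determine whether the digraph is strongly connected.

No

There is no directed path from F to D, so the graph is not strongly connected.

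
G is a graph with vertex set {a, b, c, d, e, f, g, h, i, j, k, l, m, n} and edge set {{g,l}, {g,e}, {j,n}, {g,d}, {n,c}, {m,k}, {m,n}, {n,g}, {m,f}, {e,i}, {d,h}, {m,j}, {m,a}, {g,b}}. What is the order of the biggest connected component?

14

Starting from a we can reach a, b, c, d, e, f, g, h, i, j, k, l, m, n. That is one component of size 14.
The largest has 14 vertices.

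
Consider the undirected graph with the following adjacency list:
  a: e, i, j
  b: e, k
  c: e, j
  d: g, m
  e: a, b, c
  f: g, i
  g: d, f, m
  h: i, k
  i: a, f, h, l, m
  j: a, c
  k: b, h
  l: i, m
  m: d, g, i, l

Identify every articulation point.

i

Removing i increases the component count from 1 to 2, so i is a cut vertex.
By contrast removing e leaves 1 component; it is not a cut vertex. No other vertex is a cut vertex either.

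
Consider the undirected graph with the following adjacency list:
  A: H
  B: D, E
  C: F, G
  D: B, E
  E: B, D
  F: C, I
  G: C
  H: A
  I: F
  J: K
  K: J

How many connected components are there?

Starting from J we can reach J, K. That is one component of size 2.
Starting from A we can reach A, H. That is one component of size 2.
Starting from B we can reach B, D, E. That is one component of size 3.
Starting from C we can reach C, F, G, I. That is one component of size 4.
Total: 4 components.

4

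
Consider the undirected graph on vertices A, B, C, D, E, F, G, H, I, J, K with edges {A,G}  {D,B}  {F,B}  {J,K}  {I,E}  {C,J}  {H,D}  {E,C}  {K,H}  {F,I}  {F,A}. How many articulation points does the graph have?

Removing A increases the component count from 1 to 2, so A is a cut vertex.
Removing F increases the component count from 1 to 2, so F is a cut vertex.
By contrast removing I leaves 1 component; it is not a cut vertex. No other vertex is a cut vertex either.

2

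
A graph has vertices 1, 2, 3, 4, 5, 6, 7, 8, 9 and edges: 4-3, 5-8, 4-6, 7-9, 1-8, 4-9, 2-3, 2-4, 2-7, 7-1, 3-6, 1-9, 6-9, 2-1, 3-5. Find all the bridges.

none

The edges on the cycle 2-7-9-1-2 are not bridges since each lies on that cycle.
Every edge lies on some cycle, so there are no bridges.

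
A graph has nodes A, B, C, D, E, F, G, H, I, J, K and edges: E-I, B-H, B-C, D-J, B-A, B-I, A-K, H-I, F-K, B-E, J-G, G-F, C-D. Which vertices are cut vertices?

Removing B increases the component count from 1 to 2, so B is a cut vertex.
By contrast removing F leaves 1 component; it is not a cut vertex. No other vertex is a cut vertex either.

B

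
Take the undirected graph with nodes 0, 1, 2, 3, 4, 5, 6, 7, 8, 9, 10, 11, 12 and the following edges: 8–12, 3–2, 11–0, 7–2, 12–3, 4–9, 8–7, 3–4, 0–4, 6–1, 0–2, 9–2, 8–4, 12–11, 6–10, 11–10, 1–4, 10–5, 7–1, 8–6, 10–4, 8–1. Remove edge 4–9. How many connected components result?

4 and 9 are still connected via 4-0-2-9, so the component count stays at 1.

1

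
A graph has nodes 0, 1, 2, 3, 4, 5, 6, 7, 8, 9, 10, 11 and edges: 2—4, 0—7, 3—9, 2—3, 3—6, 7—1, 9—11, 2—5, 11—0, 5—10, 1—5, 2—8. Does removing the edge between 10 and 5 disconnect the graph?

Yes

Removing 10—5 leaves no path between 10 and 5: the component count goes from 1 to 2. So it is a bridge.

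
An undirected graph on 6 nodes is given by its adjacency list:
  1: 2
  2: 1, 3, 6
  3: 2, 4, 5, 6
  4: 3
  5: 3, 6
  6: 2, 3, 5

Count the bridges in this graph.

The edges on the cycle 3-2-6-3 are not bridges since each lies on that cycle.
But removing 3-4 disconnects 3 from 4; removing 1-2 disconnects 1 from 2 — these are bridges.
That makes 2 bridges.

2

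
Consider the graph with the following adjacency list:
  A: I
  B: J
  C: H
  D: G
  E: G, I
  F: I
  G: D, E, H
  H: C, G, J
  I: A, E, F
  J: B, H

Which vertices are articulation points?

Removing E increases the component count from 1 to 2, so E is a cut vertex.
Removing G increases the component count from 1 to 3, so G is a cut vertex.
Removing H increases the component count from 1 to 3, so H is a cut vertex.
Likewise I, J are cut vertices.
By contrast removing C leaves 1 component; it is not a cut vertex. No other vertex is a cut vertex either.

E, G, H, I, J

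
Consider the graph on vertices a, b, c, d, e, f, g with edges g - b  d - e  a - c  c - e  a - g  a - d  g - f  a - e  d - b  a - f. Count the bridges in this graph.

0

The edges on the cycle a-g-f-a are not bridges since each lies on that cycle.
Every edge lies on some cycle, so there are no bridges.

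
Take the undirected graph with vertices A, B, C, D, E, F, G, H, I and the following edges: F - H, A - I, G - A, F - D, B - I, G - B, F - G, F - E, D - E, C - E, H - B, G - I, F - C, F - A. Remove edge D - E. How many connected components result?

1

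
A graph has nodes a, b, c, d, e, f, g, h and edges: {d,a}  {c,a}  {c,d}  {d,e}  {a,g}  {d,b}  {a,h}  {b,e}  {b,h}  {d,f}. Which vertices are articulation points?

Removing a increases the component count from 1 to 2, so a is a cut vertex.
Removing d increases the component count from 1 to 2, so d is a cut vertex.
By contrast removing h leaves 1 component; it is not a cut vertex. No other vertex is a cut vertex either.

a, d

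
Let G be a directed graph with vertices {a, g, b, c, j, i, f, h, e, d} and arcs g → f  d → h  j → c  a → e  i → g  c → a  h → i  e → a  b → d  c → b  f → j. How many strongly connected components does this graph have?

{b, c, d, f, g, h, i, j} are all mutually reachable — one SCC of size 8.
{a, e} are all mutually reachable — one SCC of size 2.
That gives 2 strongly connected components.

2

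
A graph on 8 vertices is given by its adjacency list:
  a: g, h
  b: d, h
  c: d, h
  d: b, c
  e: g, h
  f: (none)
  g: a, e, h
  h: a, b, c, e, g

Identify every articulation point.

h

Removing h increases the component count from 2 to 3, so h is a cut vertex.
By contrast removing b leaves 2 components; it is not a cut vertex. No other vertex is a cut vertex either.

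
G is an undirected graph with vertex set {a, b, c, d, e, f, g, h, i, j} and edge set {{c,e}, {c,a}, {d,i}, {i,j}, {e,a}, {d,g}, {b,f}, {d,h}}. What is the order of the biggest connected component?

5

Starting from b we can reach b, f. That is one component of size 2.
Starting from a we can reach a, c, e. That is one component of size 3.
Starting from d we can reach d, g, h, i, j. That is one component of size 5.
The largest has 5 vertices.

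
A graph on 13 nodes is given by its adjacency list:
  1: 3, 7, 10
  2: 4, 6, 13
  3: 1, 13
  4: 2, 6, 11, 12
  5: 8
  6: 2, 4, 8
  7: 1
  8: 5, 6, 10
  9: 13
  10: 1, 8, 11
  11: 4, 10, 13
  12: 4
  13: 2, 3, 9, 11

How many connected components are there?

1

Starting from 1 we can reach 1, 2, 3, 4, 5, 6, 7, 8, 9, 10, 11, 12, 13. That is one component of size 13.
Total: 1 component.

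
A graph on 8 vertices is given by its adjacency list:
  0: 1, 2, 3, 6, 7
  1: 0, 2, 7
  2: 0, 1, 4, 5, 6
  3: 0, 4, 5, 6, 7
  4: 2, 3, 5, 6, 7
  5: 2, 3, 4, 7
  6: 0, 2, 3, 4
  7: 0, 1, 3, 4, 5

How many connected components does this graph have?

1

Starting from 0 we can reach 0, 1, 2, 3, 4, 5, 6, 7. That is one component of size 8.
Total: 1 component.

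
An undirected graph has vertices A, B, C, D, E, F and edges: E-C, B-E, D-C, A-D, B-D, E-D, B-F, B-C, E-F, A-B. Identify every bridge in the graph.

none

The edges on the cycle E-D-C-E are not bridges since each lies on that cycle.
Every edge lies on some cycle, so there are no bridges.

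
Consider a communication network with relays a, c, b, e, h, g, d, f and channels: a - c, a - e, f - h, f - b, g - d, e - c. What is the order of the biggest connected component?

Starting from d we can reach d, g. That is one component of size 2.
Starting from a we can reach a, c, e. That is one component of size 3.
Starting from b we can reach b, f, h. That is one component of size 3.
The largest has 3 vertices.

3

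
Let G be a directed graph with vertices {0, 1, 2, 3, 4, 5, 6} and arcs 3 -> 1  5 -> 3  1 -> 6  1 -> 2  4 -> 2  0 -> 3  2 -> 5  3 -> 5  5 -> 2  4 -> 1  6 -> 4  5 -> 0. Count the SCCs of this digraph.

1

{0, 1, 2, 3, 4, 5, 6} are all mutually reachable — one SCC of size 7.
That gives 1 strongly connected component.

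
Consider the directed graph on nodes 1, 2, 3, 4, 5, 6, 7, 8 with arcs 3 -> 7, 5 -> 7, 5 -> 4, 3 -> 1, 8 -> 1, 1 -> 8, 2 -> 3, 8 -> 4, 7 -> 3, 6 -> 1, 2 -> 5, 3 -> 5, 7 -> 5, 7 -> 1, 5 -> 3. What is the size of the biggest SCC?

3

{3, 5, 7} are all mutually reachable — one SCC of size 3.
{1, 8} are all mutually reachable — one SCC of size 2.
{2} is an SCC by itself.
{4} is an SCC by itself.
{6} is an SCC by itself.
The largest has 3 vertices.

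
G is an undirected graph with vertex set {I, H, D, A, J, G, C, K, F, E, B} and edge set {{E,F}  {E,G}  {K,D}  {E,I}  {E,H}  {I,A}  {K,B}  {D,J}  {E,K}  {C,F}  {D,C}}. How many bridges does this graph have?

The edges on the cycle E-K-D-C-F-E are not bridges since each lies on that cycle.
But removing A–I disconnects A from I; removing K–B disconnects K from B; removing E–I disconnects E from I; removing E–H disconnects E from H — these are bridges.
In total 6 edges are bridges.

6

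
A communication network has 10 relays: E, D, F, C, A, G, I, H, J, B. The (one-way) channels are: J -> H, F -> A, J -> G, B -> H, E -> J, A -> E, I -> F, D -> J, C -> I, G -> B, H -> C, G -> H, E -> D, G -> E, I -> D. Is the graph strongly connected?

Yes

From B we can reach every vertex (A, B, C, D, E, F, G, H, I, J), and every vertex can reach B (A, B, C, D, E, F, G, H, I, J). So the whole graph is one strongly connected component.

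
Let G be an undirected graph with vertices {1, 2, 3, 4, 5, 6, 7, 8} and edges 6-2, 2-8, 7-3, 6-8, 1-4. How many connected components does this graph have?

4

5 is isolated — a component by itself.
Starting from 1 we can reach 1, 4. That is one component of size 2.
Starting from 3 we can reach 3, 7. That is one component of size 2.
Starting from 2 we can reach 2, 6, 8. That is one component of size 3.
Total: 4 components.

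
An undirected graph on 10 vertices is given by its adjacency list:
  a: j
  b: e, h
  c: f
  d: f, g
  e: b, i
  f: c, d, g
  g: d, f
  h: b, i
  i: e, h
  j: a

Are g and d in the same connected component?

Yes

From g we can reach c, d, f, g, which includes d.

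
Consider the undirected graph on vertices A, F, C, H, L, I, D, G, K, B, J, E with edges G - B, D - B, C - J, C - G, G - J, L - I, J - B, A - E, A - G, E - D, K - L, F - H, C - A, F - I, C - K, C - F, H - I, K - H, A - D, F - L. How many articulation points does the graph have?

1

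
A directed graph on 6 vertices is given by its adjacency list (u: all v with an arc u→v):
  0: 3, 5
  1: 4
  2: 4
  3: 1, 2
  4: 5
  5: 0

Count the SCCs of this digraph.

1

{0, 1, 2, 3, 4, 5} are all mutually reachable — one SCC of size 6.
That gives 1 strongly connected component.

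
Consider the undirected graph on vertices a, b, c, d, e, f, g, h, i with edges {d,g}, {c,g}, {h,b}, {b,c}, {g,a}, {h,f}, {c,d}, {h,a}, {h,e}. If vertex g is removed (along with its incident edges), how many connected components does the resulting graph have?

2

With g gone, the remaining components are: {i}; {a, b, c, d, e, f, h}.
That is 2 components.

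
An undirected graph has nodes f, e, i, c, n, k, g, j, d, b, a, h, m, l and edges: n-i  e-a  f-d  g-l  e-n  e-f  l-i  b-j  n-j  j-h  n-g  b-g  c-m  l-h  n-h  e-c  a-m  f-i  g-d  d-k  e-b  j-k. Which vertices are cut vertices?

Removing e increases the component count from 1 to 2, so e is a cut vertex.
By contrast removing i leaves 1 component; it is not a cut vertex. No other vertex is a cut vertex either.

e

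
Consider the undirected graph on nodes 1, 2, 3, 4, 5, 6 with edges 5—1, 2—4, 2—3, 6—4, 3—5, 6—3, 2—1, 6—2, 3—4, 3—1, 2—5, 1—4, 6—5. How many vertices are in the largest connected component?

Starting from 1 we can reach 1, 2, 3, 4, 5, 6. That is one component of size 6.
The largest has 6 vertices.

6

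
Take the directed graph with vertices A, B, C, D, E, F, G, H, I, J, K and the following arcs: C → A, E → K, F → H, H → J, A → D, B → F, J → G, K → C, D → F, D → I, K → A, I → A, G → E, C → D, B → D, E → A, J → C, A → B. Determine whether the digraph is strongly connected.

From E we can reach every vertex (A, B, C, D, E, F, G, H, I, J, K), and every vertex can reach E (A, B, C, D, E, F, G, H, I, J, K). So the whole graph is one strongly connected component.

Yes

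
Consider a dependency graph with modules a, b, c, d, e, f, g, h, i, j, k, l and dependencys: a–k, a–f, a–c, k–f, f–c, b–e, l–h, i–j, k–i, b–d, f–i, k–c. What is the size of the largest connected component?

g is isolated — a component by itself.
Starting from h we can reach h, l. That is one component of size 2.
Starting from b we can reach b, d, e. That is one component of size 3.
Starting from a we can reach a, c, f, i, j, k. That is one component of size 6.
The largest has 6 vertices.

6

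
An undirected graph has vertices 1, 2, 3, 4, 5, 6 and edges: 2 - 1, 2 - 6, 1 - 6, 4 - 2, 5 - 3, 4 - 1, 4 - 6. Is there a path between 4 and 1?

From 4 we can reach 1, 2, 4, 6, which includes 1.

Yes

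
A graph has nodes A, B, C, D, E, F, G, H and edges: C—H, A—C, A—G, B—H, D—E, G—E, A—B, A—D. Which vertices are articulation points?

Removing A increases the component count from 2 to 3, so A is a cut vertex.
By contrast removing D leaves 2 components; it is not a cut vertex. No other vertex is a cut vertex either.

A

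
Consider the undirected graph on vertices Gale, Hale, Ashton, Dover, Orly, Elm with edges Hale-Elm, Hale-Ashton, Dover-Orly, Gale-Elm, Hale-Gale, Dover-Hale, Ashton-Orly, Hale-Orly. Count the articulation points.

Removing Hale increases the component count from 1 to 2, so Hale is a cut vertex.
By contrast removing Gale leaves 1 component; it is not a cut vertex. No other vertex is a cut vertex either.

1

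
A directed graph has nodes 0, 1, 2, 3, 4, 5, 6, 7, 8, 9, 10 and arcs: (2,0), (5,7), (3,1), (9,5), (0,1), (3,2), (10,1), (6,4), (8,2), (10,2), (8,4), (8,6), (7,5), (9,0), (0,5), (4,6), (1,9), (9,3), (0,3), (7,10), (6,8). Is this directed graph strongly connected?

No

There is no directed path from 5 to 4, so the graph is not strongly connected.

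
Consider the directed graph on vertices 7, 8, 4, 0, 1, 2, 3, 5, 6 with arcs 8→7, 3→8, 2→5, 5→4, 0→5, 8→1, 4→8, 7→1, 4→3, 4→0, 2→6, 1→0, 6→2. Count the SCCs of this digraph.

2

{0, 1, 3, 4, 5, 7, 8} are all mutually reachable — one SCC of size 7.
{2, 6} are all mutually reachable — one SCC of size 2.
That gives 2 strongly connected components.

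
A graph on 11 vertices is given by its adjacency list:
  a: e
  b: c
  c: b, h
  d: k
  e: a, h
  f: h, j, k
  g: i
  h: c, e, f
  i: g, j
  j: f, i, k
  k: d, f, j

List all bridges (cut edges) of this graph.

The edges on the cycle k-f-j-k are not bridges since each lies on that cycle.
But removing e-h disconnects e from h; removing e-a disconnects e from a; removing j-i disconnects j from i; removing c-b disconnects c from b — these are bridges.
In total 8 edges are bridges.

a-e, b-c, c-h, d-k, e-h, f-h, g-i, i-j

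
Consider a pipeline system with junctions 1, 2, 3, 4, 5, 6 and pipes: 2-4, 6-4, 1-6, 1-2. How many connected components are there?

3

3 is isolated — a component by itself.
5 is isolated — a component by itself.
Starting from 1 we can reach 1, 2, 4, 6. That is one component of size 4.
Total: 3 components.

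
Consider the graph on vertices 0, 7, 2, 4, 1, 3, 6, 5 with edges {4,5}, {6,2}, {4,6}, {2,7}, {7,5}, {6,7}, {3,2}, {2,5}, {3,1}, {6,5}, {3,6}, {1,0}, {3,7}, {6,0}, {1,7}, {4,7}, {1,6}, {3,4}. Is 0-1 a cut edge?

After removing 0-1, the path 0-6-1 still connects them, so the edge is not a bridge.

No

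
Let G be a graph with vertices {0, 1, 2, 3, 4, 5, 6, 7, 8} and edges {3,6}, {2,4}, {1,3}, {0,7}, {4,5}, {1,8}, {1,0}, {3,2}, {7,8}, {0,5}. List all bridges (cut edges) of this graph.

3-6

The edges on the cycle 1-3-2-4-5-0-1 are not bridges since each lies on that cycle.
But removing 6-3 disconnects 6 from 3 — this is a bridge.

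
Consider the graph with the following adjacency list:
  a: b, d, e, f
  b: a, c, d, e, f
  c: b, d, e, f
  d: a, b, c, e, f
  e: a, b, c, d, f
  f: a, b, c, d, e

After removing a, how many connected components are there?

1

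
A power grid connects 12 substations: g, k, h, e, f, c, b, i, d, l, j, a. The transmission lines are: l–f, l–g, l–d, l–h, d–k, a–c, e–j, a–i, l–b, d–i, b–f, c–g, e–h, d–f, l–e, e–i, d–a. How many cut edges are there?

The edges on the cycle l-e-h-l are not bridges since each lies on that cycle.
But removing k–d disconnects k from d; removing j–e disconnects j from e — these are bridges.
That makes 2 bridges.

2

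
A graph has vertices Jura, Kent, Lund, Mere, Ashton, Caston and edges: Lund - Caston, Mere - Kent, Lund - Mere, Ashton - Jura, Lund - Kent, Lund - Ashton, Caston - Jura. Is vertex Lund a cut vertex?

Yes

Deleting Lund raises the number of components from 1 to 2, so Lund is a cut vertex.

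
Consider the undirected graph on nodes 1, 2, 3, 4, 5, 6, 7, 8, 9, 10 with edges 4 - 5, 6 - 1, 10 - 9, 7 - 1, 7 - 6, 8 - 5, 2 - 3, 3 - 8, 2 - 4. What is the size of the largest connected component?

5

Starting from 9 we can reach 9, 10. That is one component of size 2.
Starting from 1 we can reach 1, 6, 7. That is one component of size 3.
Starting from 2 we can reach 2, 3, 4, 5, 8. That is one component of size 5.
The largest has 5 vertices.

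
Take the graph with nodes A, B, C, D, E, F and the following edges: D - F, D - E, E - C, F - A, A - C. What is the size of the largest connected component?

5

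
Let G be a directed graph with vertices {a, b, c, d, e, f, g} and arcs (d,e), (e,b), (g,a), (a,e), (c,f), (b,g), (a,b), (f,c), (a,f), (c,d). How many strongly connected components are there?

{a, b, c, d, e, f, g} are all mutually reachable — one SCC of size 7.
That gives 1 strongly connected component.

1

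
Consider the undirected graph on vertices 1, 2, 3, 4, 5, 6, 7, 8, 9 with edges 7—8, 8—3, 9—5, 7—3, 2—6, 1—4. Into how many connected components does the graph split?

Starting from 1 we can reach 1, 4. That is one component of size 2.
Starting from 5 we can reach 5, 9. That is one component of size 2.
Starting from 2 we can reach 2, 6. That is one component of size 2.
Starting from 3 we can reach 3, 7, 8. That is one component of size 3.
Total: 4 components.

4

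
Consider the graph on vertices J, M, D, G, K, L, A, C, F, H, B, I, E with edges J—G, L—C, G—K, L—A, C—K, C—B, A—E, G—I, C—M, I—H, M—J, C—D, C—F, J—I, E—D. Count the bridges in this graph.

3

The edges on the cycle L-A-E-D-C-L are not bridges since each lies on that cycle.
But removing B—C disconnects B from C; removing H—I disconnects H from I; removing F—C disconnects F from C — these are bridges.
That makes 3 bridges.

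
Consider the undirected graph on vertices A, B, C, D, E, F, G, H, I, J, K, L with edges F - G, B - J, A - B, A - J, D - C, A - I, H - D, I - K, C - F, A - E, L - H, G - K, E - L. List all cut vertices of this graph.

A

Removing A increases the component count from 1 to 2, so A is a cut vertex.
By contrast removing B leaves 1 component; it is not a cut vertex. No other vertex is a cut vertex either.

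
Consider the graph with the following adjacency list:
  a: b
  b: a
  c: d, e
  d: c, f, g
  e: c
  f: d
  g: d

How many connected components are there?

2

Starting from a we can reach a, b. That is one component of size 2.
Starting from c we can reach c, d, e, f, g. That is one component of size 5.
Total: 2 components.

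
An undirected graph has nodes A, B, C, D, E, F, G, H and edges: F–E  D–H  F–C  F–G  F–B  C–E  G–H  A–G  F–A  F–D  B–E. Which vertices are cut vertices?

F

Removing F increases the component count from 1 to 2, so F is a cut vertex.
By contrast removing D leaves 1 component; it is not a cut vertex. No other vertex is a cut vertex either.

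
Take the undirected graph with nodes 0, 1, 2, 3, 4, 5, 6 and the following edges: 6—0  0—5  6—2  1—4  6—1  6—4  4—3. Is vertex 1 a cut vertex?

No

Deleting 1 leaves 1 component (was 1) (its neighbors 4, 6 remain connected to each other), so 1 is not a cut vertex.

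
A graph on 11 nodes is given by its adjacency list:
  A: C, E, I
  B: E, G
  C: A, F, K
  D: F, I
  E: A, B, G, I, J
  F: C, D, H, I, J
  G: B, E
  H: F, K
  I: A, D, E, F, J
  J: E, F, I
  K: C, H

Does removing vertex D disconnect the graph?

No

Deleting D leaves 1 component (was 1) (its neighbors F, I remain connected to each other), so D is not a cut vertex.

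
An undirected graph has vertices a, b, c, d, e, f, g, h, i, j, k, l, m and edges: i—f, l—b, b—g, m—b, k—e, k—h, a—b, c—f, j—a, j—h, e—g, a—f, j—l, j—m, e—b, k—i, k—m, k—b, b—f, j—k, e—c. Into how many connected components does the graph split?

2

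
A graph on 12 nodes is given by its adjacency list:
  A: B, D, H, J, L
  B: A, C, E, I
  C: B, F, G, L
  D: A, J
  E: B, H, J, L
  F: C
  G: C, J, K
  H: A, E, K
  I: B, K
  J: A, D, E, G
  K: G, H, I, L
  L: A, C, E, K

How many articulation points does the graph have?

1

Removing C increases the component count from 1 to 2, so C is a cut vertex.
By contrast removing I leaves 1 component; it is not a cut vertex. No other vertex is a cut vertex either.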